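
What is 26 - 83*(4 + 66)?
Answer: -5784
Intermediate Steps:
26 - 83*(4 + 66) = 26 - 83*70 = 26 - 5810 = -5784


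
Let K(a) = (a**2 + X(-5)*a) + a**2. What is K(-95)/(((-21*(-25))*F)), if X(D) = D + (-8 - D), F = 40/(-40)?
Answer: -1254/35 ≈ -35.829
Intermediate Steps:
F = -1 (F = 40*(-1/40) = -1)
X(D) = -8
K(a) = -8*a + 2*a**2 (K(a) = (a**2 - 8*a) + a**2 = -8*a + 2*a**2)
K(-95)/(((-21*(-25))*F)) = (2*(-95)*(-4 - 95))/((-21*(-25)*(-1))) = (2*(-95)*(-99))/((525*(-1))) = 18810/(-525) = 18810*(-1/525) = -1254/35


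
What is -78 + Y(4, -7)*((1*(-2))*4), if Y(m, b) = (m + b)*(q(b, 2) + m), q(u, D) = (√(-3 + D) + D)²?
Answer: 90 + 96*I ≈ 90.0 + 96.0*I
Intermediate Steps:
q(u, D) = (D + √(-3 + D))²
Y(m, b) = (b + m)*(m + (2 + I)²) (Y(m, b) = (m + b)*((2 + √(-3 + 2))² + m) = (b + m)*((2 + √(-1))² + m) = (b + m)*((2 + I)² + m) = (b + m)*(m + (2 + I)²))
-78 + Y(4, -7)*((1*(-2))*4) = -78 + (4² - 7*4 - 7*(2 + I)² + 4*(2 + I)²)*((1*(-2))*4) = -78 + (16 - 28 - 7*(2 + I)² + 4*(2 + I)²)*(-2*4) = -78 + (-12 - 3*(2 + I)²)*(-8) = -78 + (96 + 24*(2 + I)²) = 18 + 24*(2 + I)²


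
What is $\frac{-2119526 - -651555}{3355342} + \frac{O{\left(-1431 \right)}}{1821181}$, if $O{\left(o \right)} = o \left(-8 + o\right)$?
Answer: $\frac{4235909550727}{6110685098902} \approx 0.6932$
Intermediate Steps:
$\frac{-2119526 - -651555}{3355342} + \frac{O{\left(-1431 \right)}}{1821181} = \frac{-2119526 - -651555}{3355342} + \frac{\left(-1431\right) \left(-8 - 1431\right)}{1821181} = \left(-2119526 + 651555\right) \frac{1}{3355342} + \left(-1431\right) \left(-1439\right) \frac{1}{1821181} = \left(-1467971\right) \frac{1}{3355342} + 2059209 \cdot \frac{1}{1821181} = - \frac{1467971}{3355342} + \frac{2059209}{1821181} = \frac{4235909550727}{6110685098902}$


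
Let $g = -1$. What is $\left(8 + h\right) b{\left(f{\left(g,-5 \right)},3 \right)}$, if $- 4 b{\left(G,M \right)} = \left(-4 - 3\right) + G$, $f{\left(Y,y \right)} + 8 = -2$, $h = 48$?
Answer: $238$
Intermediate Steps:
$f{\left(Y,y \right)} = -10$ ($f{\left(Y,y \right)} = -8 - 2 = -10$)
$b{\left(G,M \right)} = \frac{7}{4} - \frac{G}{4}$ ($b{\left(G,M \right)} = - \frac{\left(-4 - 3\right) + G}{4} = - \frac{-7 + G}{4} = \frac{7}{4} - \frac{G}{4}$)
$\left(8 + h\right) b{\left(f{\left(g,-5 \right)},3 \right)} = \left(8 + 48\right) \left(\frac{7}{4} - - \frac{5}{2}\right) = 56 \left(\frac{7}{4} + \frac{5}{2}\right) = 56 \cdot \frac{17}{4} = 238$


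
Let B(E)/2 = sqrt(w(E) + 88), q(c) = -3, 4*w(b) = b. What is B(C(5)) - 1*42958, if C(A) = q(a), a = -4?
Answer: -42958 + sqrt(349) ≈ -42939.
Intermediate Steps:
w(b) = b/4
C(A) = -3
B(E) = 2*sqrt(88 + E/4) (B(E) = 2*sqrt(E/4 + 88) = 2*sqrt(88 + E/4))
B(C(5)) - 1*42958 = sqrt(352 - 3) - 1*42958 = sqrt(349) - 42958 = -42958 + sqrt(349)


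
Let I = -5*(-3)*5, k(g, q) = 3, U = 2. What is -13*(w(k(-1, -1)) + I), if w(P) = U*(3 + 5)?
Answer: -1183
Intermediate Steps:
I = 75 (I = 15*5 = 75)
w(P) = 16 (w(P) = 2*(3 + 5) = 2*8 = 16)
-13*(w(k(-1, -1)) + I) = -13*(16 + 75) = -13*91 = -1183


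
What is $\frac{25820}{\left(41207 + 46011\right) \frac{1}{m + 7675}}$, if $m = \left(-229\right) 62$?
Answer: $- \frac{84211930}{43609} \approx -1931.1$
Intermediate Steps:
$m = -14198$
$\frac{25820}{\left(41207 + 46011\right) \frac{1}{m + 7675}} = \frac{25820}{\left(41207 + 46011\right) \frac{1}{-14198 + 7675}} = \frac{25820}{87218 \frac{1}{-6523}} = \frac{25820}{87218 \left(- \frac{1}{6523}\right)} = \frac{25820}{- \frac{87218}{6523}} = 25820 \left(- \frac{6523}{87218}\right) = - \frac{84211930}{43609}$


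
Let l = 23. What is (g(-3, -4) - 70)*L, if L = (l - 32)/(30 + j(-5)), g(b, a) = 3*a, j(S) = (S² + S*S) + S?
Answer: 246/25 ≈ 9.8400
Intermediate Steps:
j(S) = S + 2*S² (j(S) = (S² + S²) + S = 2*S² + S = S + 2*S²)
L = -3/25 (L = (23 - 32)/(30 - 5*(1 + 2*(-5))) = -9/(30 - 5*(1 - 10)) = -9/(30 - 5*(-9)) = -9/(30 + 45) = -9/75 = -9*1/75 = -3/25 ≈ -0.12000)
(g(-3, -4) - 70)*L = (3*(-4) - 70)*(-3/25) = (-12 - 70)*(-3/25) = -82*(-3/25) = 246/25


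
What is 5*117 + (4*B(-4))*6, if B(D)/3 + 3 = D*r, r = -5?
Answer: 1809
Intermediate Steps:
B(D) = -9 - 15*D (B(D) = -9 + 3*(D*(-5)) = -9 + 3*(-5*D) = -9 - 15*D)
5*117 + (4*B(-4))*6 = 5*117 + (4*(-9 - 15*(-4)))*6 = 585 + (4*(-9 + 60))*6 = 585 + (4*51)*6 = 585 + 204*6 = 585 + 1224 = 1809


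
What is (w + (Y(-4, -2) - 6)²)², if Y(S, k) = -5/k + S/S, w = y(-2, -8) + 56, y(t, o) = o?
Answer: 47089/16 ≈ 2943.1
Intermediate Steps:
w = 48 (w = -8 + 56 = 48)
Y(S, k) = 1 - 5/k (Y(S, k) = -5/k + 1 = 1 - 5/k)
(w + (Y(-4, -2) - 6)²)² = (48 + ((-5 - 2)/(-2) - 6)²)² = (48 + (-½*(-7) - 6)²)² = (48 + (7/2 - 6)²)² = (48 + (-5/2)²)² = (48 + 25/4)² = (217/4)² = 47089/16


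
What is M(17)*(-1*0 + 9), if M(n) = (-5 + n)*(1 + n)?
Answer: 1944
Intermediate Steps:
M(n) = (1 + n)*(-5 + n)
M(17)*(-1*0 + 9) = (-5 + 17**2 - 4*17)*(-1*0 + 9) = (-5 + 289 - 68)*(0 + 9) = 216*9 = 1944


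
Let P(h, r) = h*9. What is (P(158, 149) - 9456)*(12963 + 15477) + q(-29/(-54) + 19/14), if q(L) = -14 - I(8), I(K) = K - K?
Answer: -228486974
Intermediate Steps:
I(K) = 0
P(h, r) = 9*h
q(L) = -14 (q(L) = -14 - 1*0 = -14 + 0 = -14)
(P(158, 149) - 9456)*(12963 + 15477) + q(-29/(-54) + 19/14) = (9*158 - 9456)*(12963 + 15477) - 14 = (1422 - 9456)*28440 - 14 = -8034*28440 - 14 = -228486960 - 14 = -228486974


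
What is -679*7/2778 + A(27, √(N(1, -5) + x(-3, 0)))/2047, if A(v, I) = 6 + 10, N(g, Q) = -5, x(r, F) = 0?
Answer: -9684943/5686566 ≈ -1.7031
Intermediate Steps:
A(v, I) = 16
-679*7/2778 + A(27, √(N(1, -5) + x(-3, 0)))/2047 = -679*7/2778 + 16/2047 = -4753*1/2778 + 16*(1/2047) = -4753/2778 + 16/2047 = -9684943/5686566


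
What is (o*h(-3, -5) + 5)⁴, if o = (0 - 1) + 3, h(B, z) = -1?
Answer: 81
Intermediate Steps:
o = 2 (o = -1 + 3 = 2)
(o*h(-3, -5) + 5)⁴ = (2*(-1) + 5)⁴ = (-2 + 5)⁴ = 3⁴ = 81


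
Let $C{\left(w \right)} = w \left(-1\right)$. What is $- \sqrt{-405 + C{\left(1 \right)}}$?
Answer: $- i \sqrt{406} \approx - 20.149 i$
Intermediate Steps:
$C{\left(w \right)} = - w$
$- \sqrt{-405 + C{\left(1 \right)}} = - \sqrt{-405 - 1} = - \sqrt{-406} = - i \sqrt{406}$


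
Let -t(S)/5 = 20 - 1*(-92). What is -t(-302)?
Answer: 560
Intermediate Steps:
t(S) = -560 (t(S) = -5*(20 - 1*(-92)) = -5*(20 + 92) = -5*112 = -560)
-t(-302) = -1*(-560) = 560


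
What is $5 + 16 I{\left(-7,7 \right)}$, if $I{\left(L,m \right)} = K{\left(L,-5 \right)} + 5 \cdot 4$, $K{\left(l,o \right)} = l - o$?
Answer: $293$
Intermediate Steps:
$I{\left(L,m \right)} = 25 + L$ ($I{\left(L,m \right)} = \left(L - -5\right) + 5 \cdot 4 = \left(L + 5\right) + 20 = \left(5 + L\right) + 20 = 25 + L$)
$5 + 16 I{\left(-7,7 \right)} = 5 + 16 \left(25 - 7\right) = 5 + 16 \cdot 18 = 5 + 288 = 293$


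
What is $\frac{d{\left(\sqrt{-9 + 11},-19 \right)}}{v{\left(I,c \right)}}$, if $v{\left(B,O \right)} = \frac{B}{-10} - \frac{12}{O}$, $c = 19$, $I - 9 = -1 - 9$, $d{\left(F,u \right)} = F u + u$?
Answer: $\frac{3610}{101} + \frac{3610 \sqrt{2}}{101} \approx 86.29$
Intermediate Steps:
$d{\left(F,u \right)} = u + F u$
$I = -1$ ($I = 9 - 10 = -1$)
$v{\left(B,O \right)} = - \frac{12}{O} - \frac{B}{10}$ ($v{\left(B,O \right)} = B \left(- \frac{1}{10}\right) - \frac{12}{O} = - \frac{B}{10} - \frac{12}{O} = - \frac{12}{O} - \frac{B}{10}$)
$\frac{d{\left(\sqrt{-9 + 11},-19 \right)}}{v{\left(I,c \right)}} = \frac{\left(-19\right) \left(1 + \sqrt{-9 + 11}\right)}{- \frac{12}{19} - - \frac{1}{10}} = \frac{\left(-19\right) \left(1 + \sqrt{2}\right)}{\left(-12\right) \frac{1}{19} + \frac{1}{10}} = \frac{-19 - 19 \sqrt{2}}{- \frac{12}{19} + \frac{1}{10}} = \frac{-19 - 19 \sqrt{2}}{- \frac{101}{190}} = \left(-19 - 19 \sqrt{2}\right) \left(- \frac{190}{101}\right) = \frac{3610}{101} + \frac{3610 \sqrt{2}}{101}$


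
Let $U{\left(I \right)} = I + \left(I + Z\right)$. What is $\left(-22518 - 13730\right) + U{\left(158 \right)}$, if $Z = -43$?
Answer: $-35975$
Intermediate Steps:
$U{\left(I \right)} = -43 + 2 I$ ($U{\left(I \right)} = I + \left(I - 43\right) = I + \left(-43 + I\right) = -43 + 2 I$)
$\left(-22518 - 13730\right) + U{\left(158 \right)} = \left(-22518 - 13730\right) + \left(-43 + 2 \cdot 158\right) = -36248 + \left(-43 + 316\right) = -36248 + 273 = -35975$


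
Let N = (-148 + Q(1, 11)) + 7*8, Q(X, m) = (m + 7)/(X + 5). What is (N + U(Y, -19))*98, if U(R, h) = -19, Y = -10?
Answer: -10584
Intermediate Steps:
Q(X, m) = (7 + m)/(5 + X)
N = -89 (N = (-148 + (7 + 11)/(5 + 1)) + 7*8 = (-148 + 18/6) + 56 = (-148 + (⅙)*18) + 56 = (-148 + 3) + 56 = -145 + 56 = -89)
(N + U(Y, -19))*98 = (-89 - 19)*98 = -108*98 = -10584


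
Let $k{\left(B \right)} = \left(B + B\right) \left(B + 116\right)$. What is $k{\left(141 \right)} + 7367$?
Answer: $79841$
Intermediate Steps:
$k{\left(B \right)} = 2 B \left(116 + B\right)$
$k{\left(141 \right)} + 7367 = 2 \cdot 141 \left(116 + 141\right) + 7367 = 2 \cdot 141 \cdot 257 + 7367 = 72474 + 7367 = 79841$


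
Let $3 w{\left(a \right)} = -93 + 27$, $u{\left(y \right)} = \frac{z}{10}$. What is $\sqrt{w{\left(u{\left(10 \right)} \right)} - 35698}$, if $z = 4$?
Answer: $2 i \sqrt{8930} \approx 189.0 i$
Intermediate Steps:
$u{\left(y \right)} = \frac{2}{5}$ ($u{\left(y \right)} = \frac{4}{10} = 4 \cdot \frac{1}{10} = \frac{2}{5}$)
$w{\left(a \right)} = -22$ ($w{\left(a \right)} = \frac{-93 + 27}{3} = \frac{1}{3} \left(-66\right) = -22$)
$\sqrt{w{\left(u{\left(10 \right)} \right)} - 35698} = \sqrt{-22 - 35698} = \sqrt{-35720} = 2 i \sqrt{8930}$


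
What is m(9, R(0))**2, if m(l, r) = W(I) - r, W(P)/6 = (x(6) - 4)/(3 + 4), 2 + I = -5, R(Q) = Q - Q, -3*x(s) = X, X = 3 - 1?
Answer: 16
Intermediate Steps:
X = 2
x(s) = -2/3 (x(s) = -1/3*2 = -2/3)
R(Q) = 0
I = -7 (I = -2 - 5 = -7)
W(P) = -4 (W(P) = 6*((-2/3 - 4)/(3 + 4)) = 6*(-14/3/7) = 6*(-14/3*1/7) = 6*(-2/3) = -4)
m(l, r) = -4 - r
m(9, R(0))**2 = (-4 - 1*0)**2 = (-4 + 0)**2 = (-4)**2 = 16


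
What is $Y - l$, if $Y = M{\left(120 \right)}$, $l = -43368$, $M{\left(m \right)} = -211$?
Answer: $43157$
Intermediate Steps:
$Y = -211$
$Y - l = -211 - -43368 = -211 + 43368 = 43157$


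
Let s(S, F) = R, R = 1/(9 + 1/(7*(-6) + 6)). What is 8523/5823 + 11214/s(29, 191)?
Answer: 130197057/1294 ≈ 1.0062e+5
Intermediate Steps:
R = 36/323 (R = 1/(9 + 1/(-42 + 6)) = 1/(9 + 1/(-36)) = 1/(9 - 1/36) = 1/(323/36) = 36/323 ≈ 0.11146)
s(S, F) = 36/323
8523/5823 + 11214/s(29, 191) = 8523/5823 + 11214/(36/323) = 8523*(1/5823) + 11214*(323/36) = 947/647 + 201229/2 = 130197057/1294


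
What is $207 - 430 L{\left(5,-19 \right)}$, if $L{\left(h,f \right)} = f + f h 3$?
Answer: $130927$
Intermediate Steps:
$L{\left(h,f \right)} = f + 3 f h$
$207 - 430 L{\left(5,-19 \right)} = 207 - 430 \left(- 19 \left(1 + 3 \cdot 5\right)\right) = 207 - 430 \left(- 19 \left(1 + 15\right)\right) = 207 - 430 \left(\left(-19\right) 16\right) = 207 - -130720 = 207 + 130720 = 130927$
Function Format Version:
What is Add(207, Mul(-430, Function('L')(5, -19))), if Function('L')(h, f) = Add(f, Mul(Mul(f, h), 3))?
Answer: 130927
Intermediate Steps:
Function('L')(h, f) = Add(f, Mul(3, f, h))
Add(207, Mul(-430, Function('L')(5, -19))) = Add(207, Mul(-430, Mul(-19, Add(1, Mul(3, 5))))) = Add(207, Mul(-430, Mul(-19, Add(1, 15)))) = Add(207, Mul(-430, Mul(-19, 16))) = Add(207, Mul(-430, -304)) = Add(207, 130720) = 130927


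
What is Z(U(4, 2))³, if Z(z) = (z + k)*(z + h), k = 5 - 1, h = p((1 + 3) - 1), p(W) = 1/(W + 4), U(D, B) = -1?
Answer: -5832/343 ≈ -17.003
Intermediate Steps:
p(W) = 1/(4 + W)
h = ⅐ (h = 1/(4 + ((1 + 3) - 1)) = 1/(4 + (4 - 1)) = 1/(4 + 3) = 1/7 = ⅐ ≈ 0.14286)
k = 4
Z(z) = (4 + z)*(⅐ + z) (Z(z) = (z + 4)*(z + ⅐) = (4 + z)*(⅐ + z))
Z(U(4, 2))³ = (4/7 + (-1)² + (29/7)*(-1))³ = (4/7 + 1 - 29/7)³ = (-18/7)³ = -5832/343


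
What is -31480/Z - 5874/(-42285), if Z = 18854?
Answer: -203397234/132873565 ≈ -1.5308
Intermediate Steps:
-31480/Z - 5874/(-42285) = -31480/18854 - 5874/(-42285) = -31480*1/18854 - 5874*(-1/42285) = -15740/9427 + 1958/14095 = -203397234/132873565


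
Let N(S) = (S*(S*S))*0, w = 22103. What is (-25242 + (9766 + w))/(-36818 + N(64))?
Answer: -6627/36818 ≈ -0.17999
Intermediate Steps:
N(S) = 0 (N(S) = (S*S**2)*0 = S**3*0 = 0)
(-25242 + (9766 + w))/(-36818 + N(64)) = (-25242 + (9766 + 22103))/(-36818 + 0) = (-25242 + 31869)/(-36818) = 6627*(-1/36818) = -6627/36818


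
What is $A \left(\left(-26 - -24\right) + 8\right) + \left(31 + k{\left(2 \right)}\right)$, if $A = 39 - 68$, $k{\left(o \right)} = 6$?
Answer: $-137$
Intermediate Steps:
$A = -29$ ($A = 39 - 68 = -29$)
$A \left(\left(-26 - -24\right) + 8\right) + \left(31 + k{\left(2 \right)}\right) = - 29 \left(\left(-26 - -24\right) + 8\right) + \left(31 + 6\right) = - 29 \left(\left(-26 + 24\right) + 8\right) + 37 = - 29 \left(-2 + 8\right) + 37 = \left(-29\right) 6 + 37 = -174 + 37 = -137$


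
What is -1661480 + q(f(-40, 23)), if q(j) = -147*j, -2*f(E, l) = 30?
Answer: -1659275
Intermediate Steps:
f(E, l) = -15 (f(E, l) = -1/2*30 = -15)
-1661480 + q(f(-40, 23)) = -1661480 - 147*(-15) = -1661480 + 2205 = -1659275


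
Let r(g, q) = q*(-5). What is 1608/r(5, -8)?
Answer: 201/5 ≈ 40.200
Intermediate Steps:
r(g, q) = -5*q
1608/r(5, -8) = 1608/((-5*(-8))) = 1608/40 = 1608*(1/40) = 201/5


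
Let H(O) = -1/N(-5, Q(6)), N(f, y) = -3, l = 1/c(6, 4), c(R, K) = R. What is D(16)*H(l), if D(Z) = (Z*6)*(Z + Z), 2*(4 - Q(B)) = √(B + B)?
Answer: 1024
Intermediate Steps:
l = ⅙ (l = 1/6 = ⅙ ≈ 0.16667)
Q(B) = 4 - √2*√B/2 (Q(B) = 4 - √(B + B)/2 = 4 - √2*√B/2)
D(Z) = 12*Z² (D(Z) = (6*Z)*(2*Z) = 12*Z²)
H(O) = ⅓ (H(O) = -1/(-3) = -1*(-⅓) = ⅓)
D(16)*H(l) = (12*16²)*(⅓) = (12*256)*(⅓) = 3072*(⅓) = 1024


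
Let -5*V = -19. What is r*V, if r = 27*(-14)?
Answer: -7182/5 ≈ -1436.4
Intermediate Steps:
V = 19/5 (V = -⅕*(-19) = 19/5 ≈ 3.8000)
r = -378
r*V = -378*19/5 = -7182/5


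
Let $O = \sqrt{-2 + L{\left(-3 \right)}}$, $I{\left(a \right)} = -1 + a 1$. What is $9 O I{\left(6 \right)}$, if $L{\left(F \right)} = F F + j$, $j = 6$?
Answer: $45 \sqrt{13} \approx 162.25$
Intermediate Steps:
$L{\left(F \right)} = 6 + F^{2}$ ($L{\left(F \right)} = F F + 6 = F^{2} + 6 = 6 + F^{2}$)
$I{\left(a \right)} = -1 + a$
$O = \sqrt{13}$ ($O = \sqrt{-2 + \left(6 + \left(-3\right)^{2}\right)} = \sqrt{-2 + \left(6 + 9\right)} = \sqrt{-2 + 15} = \sqrt{13} \approx 3.6056$)
$9 O I{\left(6 \right)} = 9 \sqrt{13} \left(-1 + 6\right) = 9 \sqrt{13} \cdot 5 = 45 \sqrt{13}$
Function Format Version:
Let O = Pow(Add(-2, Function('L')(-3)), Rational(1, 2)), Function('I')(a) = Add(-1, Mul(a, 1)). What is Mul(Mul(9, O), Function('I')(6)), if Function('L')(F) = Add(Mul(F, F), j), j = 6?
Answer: Mul(45, Pow(13, Rational(1, 2))) ≈ 162.25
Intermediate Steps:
Function('L')(F) = Add(6, Pow(F, 2)) (Function('L')(F) = Add(Mul(F, F), 6) = Add(Pow(F, 2), 6) = Add(6, Pow(F, 2)))
Function('I')(a) = Add(-1, a)
O = Pow(13, Rational(1, 2)) (O = Pow(Add(-2, Add(6, Pow(-3, 2))), Rational(1, 2)) = Pow(Add(-2, Add(6, 9)), Rational(1, 2)) = Pow(Add(-2, 15), Rational(1, 2)) = Pow(13, Rational(1, 2)) ≈ 3.6056)
Mul(Mul(9, O), Function('I')(6)) = Mul(Mul(9, Pow(13, Rational(1, 2))), Add(-1, 6)) = Mul(Mul(9, Pow(13, Rational(1, 2))), 5) = Mul(45, Pow(13, Rational(1, 2)))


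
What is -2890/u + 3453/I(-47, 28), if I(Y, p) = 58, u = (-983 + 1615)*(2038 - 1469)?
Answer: 310389701/5214316 ≈ 59.526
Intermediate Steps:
u = 359608 (u = 632*569 = 359608)
-2890/u + 3453/I(-47, 28) = -2890/359608 + 3453/58 = -2890*1/359608 + 3453*(1/58) = -1445/179804 + 3453/58 = 310389701/5214316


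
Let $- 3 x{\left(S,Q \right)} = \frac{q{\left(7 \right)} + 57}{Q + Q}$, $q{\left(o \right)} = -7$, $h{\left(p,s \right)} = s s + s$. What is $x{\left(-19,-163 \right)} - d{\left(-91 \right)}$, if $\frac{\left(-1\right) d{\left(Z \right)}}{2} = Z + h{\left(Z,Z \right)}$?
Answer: $\frac{7920847}{489} \approx 16198.0$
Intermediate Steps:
$h{\left(p,s \right)} = s + s^{2}$ ($h{\left(p,s \right)} = s^{2} + s = s + s^{2}$)
$d{\left(Z \right)} = - 2 Z - 2 Z \left(1 + Z\right)$ ($d{\left(Z \right)} = - 2 \left(Z + Z \left(1 + Z\right)\right) = - 2 Z - 2 Z \left(1 + Z\right)$)
$x{\left(S,Q \right)} = - \frac{25}{3 Q}$ ($x{\left(S,Q \right)} = - \frac{\left(-7 + 57\right) \frac{1}{Q + Q}}{3} = - \frac{50 \frac{1}{2 Q}}{3} = - \frac{25 \frac{1}{Q}}{3} = - \frac{25}{3 Q}$)
$x{\left(-19,-163 \right)} - d{\left(-91 \right)} = - \frac{25}{3 \left(-163\right)} - 2 \left(-91\right) \left(-2 - -91\right) = \left(- \frac{25}{3}\right) \left(- \frac{1}{163}\right) - 2 \left(-91\right) \left(-2 + 91\right) = \frac{25}{489} - 2 \left(-91\right) 89 = \frac{25}{489} - -16198 = \frac{25}{489} + 16198 = \frac{7920847}{489}$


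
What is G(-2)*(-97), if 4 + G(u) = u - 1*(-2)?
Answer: 388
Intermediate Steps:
G(u) = -2 + u (G(u) = -4 + (u - 1*(-2)) = -4 + (u + 2) = -4 + (2 + u) = -2 + u)
G(-2)*(-97) = (-2 - 2)*(-97) = -4*(-97) = 388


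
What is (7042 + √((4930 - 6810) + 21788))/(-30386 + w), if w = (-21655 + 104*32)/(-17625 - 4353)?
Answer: -51589692/222601727 - 43956*√553/222601727 ≈ -0.23640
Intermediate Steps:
w = 6109/7326 (w = (-21655 + 3328)/(-21978) = -18327*(-1/21978) = 6109/7326 ≈ 0.83388)
(7042 + √((4930 - 6810) + 21788))/(-30386 + w) = (7042 + √((4930 - 6810) + 21788))/(-30386 + 6109/7326) = (7042 + √(-1880 + 21788))/(-222601727/7326) = (7042 + √19908)*(-7326/222601727) = (7042 + 6*√553)*(-7326/222601727) = -51589692/222601727 - 43956*√553/222601727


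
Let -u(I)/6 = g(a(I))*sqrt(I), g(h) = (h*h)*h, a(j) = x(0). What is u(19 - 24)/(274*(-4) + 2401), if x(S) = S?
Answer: 0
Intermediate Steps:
a(j) = 0
g(h) = h**3 (g(h) = h**2*h = h**3)
u(I) = 0 (u(I) = -6*0**3*sqrt(I) = -0*sqrt(I) = -6*0 = 0)
u(19 - 24)/(274*(-4) + 2401) = 0/(274*(-4) + 2401) = 0/(-1096 + 2401) = 0/1305 = 0*(1/1305) = 0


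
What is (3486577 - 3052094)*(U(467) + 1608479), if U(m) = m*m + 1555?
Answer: 794288365409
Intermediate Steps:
U(m) = 1555 + m² (U(m) = m² + 1555 = 1555 + m²)
(3486577 - 3052094)*(U(467) + 1608479) = (3486577 - 3052094)*((1555 + 467²) + 1608479) = 434483*((1555 + 218089) + 1608479) = 434483*(219644 + 1608479) = 434483*1828123 = 794288365409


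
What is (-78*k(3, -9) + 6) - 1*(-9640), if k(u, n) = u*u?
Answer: 8944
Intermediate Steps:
k(u, n) = u**2
(-78*k(3, -9) + 6) - 1*(-9640) = (-78*3**2 + 6) - 1*(-9640) = (-78*9 + 6) + 9640 = (-702 + 6) + 9640 = -696 + 9640 = 8944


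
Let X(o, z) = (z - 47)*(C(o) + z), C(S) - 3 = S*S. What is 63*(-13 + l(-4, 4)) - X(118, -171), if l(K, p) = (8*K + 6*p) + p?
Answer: 2997737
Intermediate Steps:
C(S) = 3 + S² (C(S) = 3 + S*S = 3 + S²)
X(o, z) = (-47 + z)*(3 + z + o²) (X(o, z) = (z - 47)*((3 + o²) + z) = (-47 + z)*(3 + z + o²))
l(K, p) = 7*p + 8*K (l(K, p) = (6*p + 8*K) + p = 7*p + 8*K)
63*(-13 + l(-4, 4)) - X(118, -171) = 63*(-13 + (7*4 + 8*(-4))) - (-141 + (-171)² - 47*118² - 44*(-171) - 171*118²) = 63*(-13 + (28 - 32)) - (-141 + 29241 - 47*13924 + 7524 - 171*13924) = 63*(-13 - 4) - (-141 + 29241 - 654428 + 7524 - 2381004) = 63*(-17) - 1*(-2998808) = -1071 + 2998808 = 2997737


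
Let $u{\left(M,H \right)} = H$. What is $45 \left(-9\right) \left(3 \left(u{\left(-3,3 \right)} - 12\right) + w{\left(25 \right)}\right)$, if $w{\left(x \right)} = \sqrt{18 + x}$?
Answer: $10935 - 405 \sqrt{43} \approx 8279.2$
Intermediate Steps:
$45 \left(-9\right) \left(3 \left(u{\left(-3,3 \right)} - 12\right) + w{\left(25 \right)}\right) = 45 \left(-9\right) \left(3 \left(3 - 12\right) + \sqrt{18 + 25}\right) = - 405 \left(3 \left(-9\right) + \sqrt{43}\right) = - 405 \left(-27 + \sqrt{43}\right) = 10935 - 405 \sqrt{43}$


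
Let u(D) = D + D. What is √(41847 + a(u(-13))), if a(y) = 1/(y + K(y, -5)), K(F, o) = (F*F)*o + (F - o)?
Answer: 2*√122866233059/3427 ≈ 204.57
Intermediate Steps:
K(F, o) = F - o + o*F² (K(F, o) = F²*o + (F - o) = o*F² + (F - o) = F - o + o*F²)
u(D) = 2*D
a(y) = 1/(5 - 5*y² + 2*y) (a(y) = 1/(y + (y - 1*(-5) - 5*y²)) = 1/(y + (y + 5 - 5*y²)) = 1/(y + (5 + y - 5*y²)) = 1/(5 - 5*y² + 2*y))
√(41847 + a(u(-13))) = √(41847 + 1/(5 - 5*(2*(-13))² + 2*(2*(-13)))) = √(41847 + 1/(5 - 5*(-26)² + 2*(-26))) = √(41847 + 1/(5 - 5*676 - 52)) = √(41847 + 1/(5 - 3380 - 52)) = √(41847 + 1/(-3427)) = √(41847 - 1/3427) = √(143409668/3427) = 2*√122866233059/3427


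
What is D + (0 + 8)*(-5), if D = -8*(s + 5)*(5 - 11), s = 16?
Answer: 968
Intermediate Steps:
D = 1008 (D = -8*(16 + 5)*(5 - 11) = -168*(-6) = -8*(-126) = 1008)
D + (0 + 8)*(-5) = 1008 + (0 + 8)*(-5) = 1008 + 8*(-5) = 1008 - 40 = 968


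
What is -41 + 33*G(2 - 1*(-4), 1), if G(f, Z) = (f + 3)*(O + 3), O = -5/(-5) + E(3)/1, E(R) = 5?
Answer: 2632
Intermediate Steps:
O = 6 (O = -5/(-5) + 5/1 = -5*(-1/5) + 5*1 = 1 + 5 = 6)
G(f, Z) = 27 + 9*f (G(f, Z) = (f + 3)*(6 + 3) = (3 + f)*9 = 27 + 9*f)
-41 + 33*G(2 - 1*(-4), 1) = -41 + 33*(27 + 9*(2 - 1*(-4))) = -41 + 33*(27 + 9*(2 + 4)) = -41 + 33*(27 + 9*6) = -41 + 33*(27 + 54) = -41 + 33*81 = -41 + 2673 = 2632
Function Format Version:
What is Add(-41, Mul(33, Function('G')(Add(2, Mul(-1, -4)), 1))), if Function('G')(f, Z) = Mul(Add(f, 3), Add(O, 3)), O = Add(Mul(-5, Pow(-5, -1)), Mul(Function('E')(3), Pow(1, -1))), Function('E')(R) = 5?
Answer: 2632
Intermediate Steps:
O = 6 (O = Add(Mul(-5, Pow(-5, -1)), Mul(5, Pow(1, -1))) = Add(Mul(-5, Rational(-1, 5)), Mul(5, 1)) = Add(1, 5) = 6)
Function('G')(f, Z) = Add(27, Mul(9, f)) (Function('G')(f, Z) = Mul(Add(f, 3), Add(6, 3)) = Mul(Add(3, f), 9) = Add(27, Mul(9, f)))
Add(-41, Mul(33, Function('G')(Add(2, Mul(-1, -4)), 1))) = Add(-41, Mul(33, Add(27, Mul(9, Add(2, Mul(-1, -4)))))) = Add(-41, Mul(33, Add(27, Mul(9, Add(2, 4))))) = Add(-41, Mul(33, Add(27, Mul(9, 6)))) = Add(-41, Mul(33, Add(27, 54))) = Add(-41, Mul(33, 81)) = Add(-41, 2673) = 2632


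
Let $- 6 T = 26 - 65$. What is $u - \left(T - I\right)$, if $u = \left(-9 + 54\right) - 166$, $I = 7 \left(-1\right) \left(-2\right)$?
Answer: $- \frac{227}{2} \approx -113.5$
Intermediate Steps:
$T = \frac{13}{2}$ ($T = - \frac{26 - 65}{6} = \left(- \frac{1}{6}\right) \left(-39\right) = \frac{13}{2} \approx 6.5$)
$I = 14$ ($I = \left(-7\right) \left(-2\right) = 14$)
$u = -121$ ($u = 45 - 166 = -121$)
$u - \left(T - I\right) = -121 - \left(\frac{13}{2} - 14\right) = -121 - - \frac{15}{2} = -121 + \frac{15}{2} = - \frac{227}{2}$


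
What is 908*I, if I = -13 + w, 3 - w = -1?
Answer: -8172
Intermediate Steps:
w = 4 (w = 3 - 1*(-1) = 3 + 1 = 4)
I = -9 (I = -13 + 4 = -9)
908*I = 908*(-9) = -8172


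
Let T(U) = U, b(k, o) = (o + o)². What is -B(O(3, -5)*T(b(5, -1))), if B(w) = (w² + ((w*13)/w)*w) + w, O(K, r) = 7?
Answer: -1176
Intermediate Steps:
b(k, o) = 4*o² (b(k, o) = (2*o)² = 4*o²)
B(w) = w² + 14*w (B(w) = (w² + ((13*w)/w)*w) + w = (w² + 13*w) + w = w² + 14*w)
-B(O(3, -5)*T(b(5, -1))) = -7*(4*(-1)²)*(14 + 7*(4*(-1)²)) = -7*(4*1)*(14 + 7*(4*1)) = -7*4*(14 + 7*4) = -28*(14 + 28) = -28*42 = -1*1176 = -1176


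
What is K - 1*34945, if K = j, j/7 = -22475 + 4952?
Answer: -157606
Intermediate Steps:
j = -122661 (j = 7*(-22475 + 4952) = 7*(-17523) = -122661)
K = -122661
K - 1*34945 = -122661 - 1*34945 = -122661 - 34945 = -157606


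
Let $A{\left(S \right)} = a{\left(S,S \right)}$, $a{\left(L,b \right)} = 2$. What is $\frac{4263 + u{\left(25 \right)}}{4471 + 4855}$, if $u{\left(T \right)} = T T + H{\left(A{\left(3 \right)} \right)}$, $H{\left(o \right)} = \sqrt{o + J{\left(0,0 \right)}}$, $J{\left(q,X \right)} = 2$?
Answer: $\frac{2445}{4663} \approx 0.52434$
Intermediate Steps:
$A{\left(S \right)} = 2$
$H{\left(o \right)} = \sqrt{2 + o}$ ($H{\left(o \right)} = \sqrt{o + 2} = \sqrt{2 + o}$)
$u{\left(T \right)} = 2 + T^{2}$ ($u{\left(T \right)} = T T + \sqrt{2 + 2} = T^{2} + \sqrt{4} = T^{2} + 2 = 2 + T^{2}$)
$\frac{4263 + u{\left(25 \right)}}{4471 + 4855} = \frac{4263 + \left(2 + 25^{2}\right)}{4471 + 4855} = \frac{4263 + \left(2 + 625\right)}{9326} = \left(4263 + 627\right) \frac{1}{9326} = 4890 \cdot \frac{1}{9326} = \frac{2445}{4663}$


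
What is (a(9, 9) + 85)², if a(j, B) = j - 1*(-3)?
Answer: 9409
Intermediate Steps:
a(j, B) = 3 + j (a(j, B) = j + 3 = 3 + j)
(a(9, 9) + 85)² = ((3 + 9) + 85)² = (12 + 85)² = 97² = 9409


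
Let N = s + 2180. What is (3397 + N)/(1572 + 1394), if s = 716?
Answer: 6293/2966 ≈ 2.1217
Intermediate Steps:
N = 2896 (N = 716 + 2180 = 2896)
(3397 + N)/(1572 + 1394) = (3397 + 2896)/(1572 + 1394) = 6293/2966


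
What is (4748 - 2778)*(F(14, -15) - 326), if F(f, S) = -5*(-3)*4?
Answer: -524020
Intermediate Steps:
F(f, S) = 60 (F(f, S) = 15*4 = 60)
(4748 - 2778)*(F(14, -15) - 326) = (4748 - 2778)*(60 - 326) = 1970*(-266) = -524020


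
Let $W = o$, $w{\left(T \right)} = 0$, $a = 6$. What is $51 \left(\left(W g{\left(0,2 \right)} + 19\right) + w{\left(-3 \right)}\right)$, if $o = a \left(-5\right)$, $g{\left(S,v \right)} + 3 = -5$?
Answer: $13209$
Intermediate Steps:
$g{\left(S,v \right)} = -8$ ($g{\left(S,v \right)} = -3 - 5 = -8$)
$o = -30$ ($o = 6 \left(-5\right) = -30$)
$W = -30$
$51 \left(\left(W g{\left(0,2 \right)} + 19\right) + w{\left(-3 \right)}\right) = 51 \left(\left(\left(-30\right) \left(-8\right) + 19\right) + 0\right) = 51 \left(\left(240 + 19\right) + 0\right) = 51 \left(259 + 0\right) = 51 \cdot 259 = 13209$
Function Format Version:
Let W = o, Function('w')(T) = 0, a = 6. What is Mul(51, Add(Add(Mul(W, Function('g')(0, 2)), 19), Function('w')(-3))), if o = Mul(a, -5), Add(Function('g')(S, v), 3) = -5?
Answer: 13209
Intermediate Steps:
Function('g')(S, v) = -8 (Function('g')(S, v) = Add(-3, -5) = -8)
o = -30 (o = Mul(6, -5) = -30)
W = -30
Mul(51, Add(Add(Mul(W, Function('g')(0, 2)), 19), Function('w')(-3))) = Mul(51, Add(Add(Mul(-30, -8), 19), 0)) = Mul(51, Add(Add(240, 19), 0)) = Mul(51, Add(259, 0)) = Mul(51, 259) = 13209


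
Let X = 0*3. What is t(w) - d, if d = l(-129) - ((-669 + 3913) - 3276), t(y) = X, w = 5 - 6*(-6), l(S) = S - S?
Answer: -32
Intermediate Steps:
l(S) = 0
w = 41 (w = 5 + 36 = 41)
X = 0
t(y) = 0
d = 32 (d = 0 - ((-669 + 3913) - 3276) = 0 - (3244 - 3276) = 0 - 1*(-32) = 0 + 32 = 32)
t(w) - d = 0 - 1*32 = 0 - 32 = -32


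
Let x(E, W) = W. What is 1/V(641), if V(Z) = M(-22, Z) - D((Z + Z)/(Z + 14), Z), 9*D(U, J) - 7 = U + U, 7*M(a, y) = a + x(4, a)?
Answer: -13755/103141 ≈ -0.13336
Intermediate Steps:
M(a, y) = 2*a/7 (M(a, y) = (a + a)/7 = (2*a)/7 = 2*a/7)
D(U, J) = 7/9 + 2*U/9 (D(U, J) = 7/9 + (U + U)/9 = 7/9 + (2*U)/9 = 7/9 + 2*U/9)
V(Z) = -445/63 - 4*Z/(9*(14 + Z)) (V(Z) = (2/7)*(-22) - (7/9 + 2*((Z + Z)/(Z + 14))/9) = -44/7 - (7/9 + 2*((2*Z)/(14 + Z))/9) = -44/7 - (7/9 + 2*(2*Z/(14 + Z))/9) = -44/7 - (7/9 + 4*Z/(9*(14 + Z))) = -44/7 + (-7/9 - 4*Z/(9*(14 + Z))) = -445/63 - 4*Z/(9*(14 + Z)))
1/V(641) = 1/((-6230 - 473*641)/(63*(14 + 641))) = 1/((1/63)*(-6230 - 303193)/655) = 1/((1/63)*(1/655)*(-309423)) = 1/(-103141/13755) = -13755/103141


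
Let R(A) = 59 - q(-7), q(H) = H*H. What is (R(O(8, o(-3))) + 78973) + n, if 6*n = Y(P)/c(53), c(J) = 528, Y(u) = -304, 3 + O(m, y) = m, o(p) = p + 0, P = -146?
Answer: 15638615/198 ≈ 78983.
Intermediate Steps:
o(p) = p
O(m, y) = -3 + m
q(H) = H²
n = -19/198 (n = (-304/528)/6 = (-304*1/528)/6 = (⅙)*(-19/33) = -19/198 ≈ -0.095960)
R(A) = 10 (R(A) = 59 - 1*(-7)² = 59 - 1*49 = 59 - 49 = 10)
(R(O(8, o(-3))) + 78973) + n = (10 + 78973) - 19/198 = 78983 - 19/198 = 15638615/198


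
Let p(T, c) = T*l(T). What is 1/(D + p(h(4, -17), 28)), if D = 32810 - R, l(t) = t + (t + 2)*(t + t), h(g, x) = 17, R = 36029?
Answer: 1/8052 ≈ 0.00012419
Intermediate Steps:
l(t) = t + 2*t*(2 + t) (l(t) = t + (2 + t)*(2*t) = t + 2*t*(2 + t))
D = -3219 (D = 32810 - 1*36029 = 32810 - 36029 = -3219)
p(T, c) = T²*(5 + 2*T) (p(T, c) = T*(T*(5 + 2*T)) = T²*(5 + 2*T))
1/(D + p(h(4, -17), 28)) = 1/(-3219 + 17²*(5 + 2*17)) = 1/(-3219 + 289*(5 + 34)) = 1/(-3219 + 289*39) = 1/(-3219 + 11271) = 1/8052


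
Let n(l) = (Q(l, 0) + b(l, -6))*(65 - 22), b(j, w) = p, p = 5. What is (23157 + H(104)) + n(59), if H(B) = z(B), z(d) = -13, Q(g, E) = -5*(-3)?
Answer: 24004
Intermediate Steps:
b(j, w) = 5
Q(g, E) = 15
n(l) = 860 (n(l) = (15 + 5)*(65 - 22) = 20*43 = 860)
H(B) = -13
(23157 + H(104)) + n(59) = (23157 - 13) + 860 = 23144 + 860 = 24004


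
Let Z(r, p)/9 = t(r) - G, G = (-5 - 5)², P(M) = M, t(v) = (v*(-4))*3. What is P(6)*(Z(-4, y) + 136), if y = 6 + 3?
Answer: -1992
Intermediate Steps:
t(v) = -12*v (t(v) = -4*v*3 = -12*v)
y = 9
G = 100 (G = (-10)² = 100)
Z(r, p) = -900 - 108*r (Z(r, p) = 9*(-12*r - 1*100) = 9*(-12*r - 100) = 9*(-100 - 12*r) = -900 - 108*r)
P(6)*(Z(-4, y) + 136) = 6*((-900 - 108*(-4)) + 136) = 6*((-900 + 432) + 136) = 6*(-468 + 136) = 6*(-332) = -1992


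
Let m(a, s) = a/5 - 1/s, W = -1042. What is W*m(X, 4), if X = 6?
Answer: -9899/10 ≈ -989.90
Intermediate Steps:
m(a, s) = -1/s + a/5 (m(a, s) = a*(⅕) - 1/s = a/5 - 1/s = -1/s + a/5)
W*m(X, 4) = -1042*(-1/4 + (⅕)*6) = -1042*(-1*¼ + 6/5) = -1042*(-¼ + 6/5) = -1042*19/20 = -9899/10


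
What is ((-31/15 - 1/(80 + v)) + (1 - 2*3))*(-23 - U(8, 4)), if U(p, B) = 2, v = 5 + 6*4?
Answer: 57845/327 ≈ 176.90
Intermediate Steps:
v = 29 (v = 5 + 24 = 29)
((-31/15 - 1/(80 + v)) + (1 - 2*3))*(-23 - U(8, 4)) = ((-31/15 - 1/(80 + 29)) + (1 - 2*3))*(-23 - 1*2) = ((-31*1/15 - 1/109) + (1 - 6))*(-23 - 2) = ((-31/15 - 1*1/109) - 5)*(-25) = ((-31/15 - 1/109) - 5)*(-25) = (-3394/1635 - 5)*(-25) = -11569/1635*(-25) = 57845/327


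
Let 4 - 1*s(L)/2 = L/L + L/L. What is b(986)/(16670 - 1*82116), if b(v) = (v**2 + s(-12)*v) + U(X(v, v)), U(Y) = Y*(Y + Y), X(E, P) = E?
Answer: -1460266/32723 ≈ -44.625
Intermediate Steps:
U(Y) = 2*Y**2 (U(Y) = Y*(2*Y) = 2*Y**2)
s(L) = 4 (s(L) = 8 - 2*(L/L + L/L) = 8 - 2*(1 + 1) = 8 - 2*2 = 8 - 4 = 4)
b(v) = 3*v**2 + 4*v (b(v) = (v**2 + 4*v) + 2*v**2 = 3*v**2 + 4*v)
b(986)/(16670 - 1*82116) = (986*(4 + 3*986))/(16670 - 1*82116) = (986*(4 + 2958))/(16670 - 82116) = (986*2962)/(-65446) = 2920532*(-1/65446) = -1460266/32723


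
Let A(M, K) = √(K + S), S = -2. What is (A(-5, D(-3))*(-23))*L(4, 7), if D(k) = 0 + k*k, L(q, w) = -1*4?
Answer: 92*√7 ≈ 243.41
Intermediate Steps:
L(q, w) = -4
D(k) = k² (D(k) = 0 + k² = k²)
A(M, K) = √(-2 + K) (A(M, K) = √(K - 2) = √(-2 + K))
(A(-5, D(-3))*(-23))*L(4, 7) = (√(-2 + (-3)²)*(-23))*(-4) = (√(-2 + 9)*(-23))*(-4) = (√7*(-23))*(-4) = -23*√7*(-4) = 92*√7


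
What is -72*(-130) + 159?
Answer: 9519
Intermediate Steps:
-72*(-130) + 159 = 9360 + 159 = 9519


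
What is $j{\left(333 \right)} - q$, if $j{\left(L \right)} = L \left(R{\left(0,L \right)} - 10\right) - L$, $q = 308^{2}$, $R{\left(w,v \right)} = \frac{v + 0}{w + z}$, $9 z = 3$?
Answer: $234140$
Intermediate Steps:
$z = \frac{1}{3}$ ($z = \frac{1}{9} \cdot 3 = \frac{1}{3} \approx 0.33333$)
$R{\left(w,v \right)} = \frac{v}{\frac{1}{3} + w}$ ($R{\left(w,v \right)} = \frac{v + 0}{w + \frac{1}{3}} = \frac{v}{\frac{1}{3} + w}$)
$q = 94864$
$j{\left(L \right)} = - L + L \left(-10 + 3 L\right)$ ($j{\left(L \right)} = L \left(\frac{3 L}{1 + 3 \cdot 0} - 10\right) - L = L \left(\frac{3 L}{1 + 0} - 10\right) - L = L \left(\frac{3 L}{1} - 10\right) - L = L \left(3 L 1 - 10\right) - L = L \left(3 L - 10\right) - L = L \left(-10 + 3 L\right) - L = - L + L \left(-10 + 3 L\right)$)
$j{\left(333 \right)} - q = 333 \left(-11 + 3 \cdot 333\right) - 94864 = 333 \left(-11 + 999\right) - 94864 = 333 \cdot 988 - 94864 = 329004 - 94864 = 234140$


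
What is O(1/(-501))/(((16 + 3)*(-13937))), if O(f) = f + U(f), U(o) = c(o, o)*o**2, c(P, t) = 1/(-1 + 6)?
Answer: 2504/332329089015 ≈ 7.5347e-9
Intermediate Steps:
c(P, t) = 1/5
U(o) = o**2/5
O(f) = f + f**2/5
O(1/(-501))/(((16 + 3)*(-13937))) = ((1/5)*(5 + 1/(-501))/(-501))/(((16 + 3)*(-13937))) = ((1/5)*(-1/501)*(5 - 1/501))/((19*(-13937))) = ((1/5)*(-1/501)*(2504/501))/(-264803) = -2504/1255005*(-1/264803) = 2504/332329089015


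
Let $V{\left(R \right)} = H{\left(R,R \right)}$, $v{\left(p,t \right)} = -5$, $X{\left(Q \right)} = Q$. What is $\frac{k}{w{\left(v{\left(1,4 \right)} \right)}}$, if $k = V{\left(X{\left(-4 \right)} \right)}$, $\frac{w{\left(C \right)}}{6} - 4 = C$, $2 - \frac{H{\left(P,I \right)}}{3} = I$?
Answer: $-3$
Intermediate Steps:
$H{\left(P,I \right)} = 6 - 3 I$
$V{\left(R \right)} = 6 - 3 R$
$w{\left(C \right)} = 24 + 6 C$
$k = 18$ ($k = 6 - -12 = 6 + 12 = 18$)
$\frac{k}{w{\left(v{\left(1,4 \right)} \right)}} = \frac{18}{24 + 6 \left(-5\right)} = \frac{18}{24 - 30} = \frac{18}{-6} = 18 \left(- \frac{1}{6}\right) = -3$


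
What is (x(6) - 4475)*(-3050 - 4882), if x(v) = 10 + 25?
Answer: 35218080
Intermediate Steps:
x(v) = 35
(x(6) - 4475)*(-3050 - 4882) = (35 - 4475)*(-3050 - 4882) = -4440*(-7932) = 35218080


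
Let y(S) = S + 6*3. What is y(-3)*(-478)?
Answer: -7170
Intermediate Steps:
y(S) = 18 + S (y(S) = S + 18 = 18 + S)
y(-3)*(-478) = (18 - 3)*(-478) = 15*(-478) = -7170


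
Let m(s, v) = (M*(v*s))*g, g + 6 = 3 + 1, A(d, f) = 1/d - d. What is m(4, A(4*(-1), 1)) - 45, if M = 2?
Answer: -105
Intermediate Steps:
g = -2 (g = -6 + (3 + 1) = -6 + 4 = -2)
m(s, v) = -4*s*v (m(s, v) = (2*(v*s))*(-2) = (2*(s*v))*(-2) = (2*s*v)*(-2) = -4*s*v)
m(4, A(4*(-1), 1)) - 45 = -4*4*(1/(4*(-1)) - 4*(-1)) - 45 = -4*4*(1/(-4) - 1*(-4)) - 45 = -4*4*(-1/4 + 4) - 45 = -4*4*15/4 - 45 = -60 - 45 = -105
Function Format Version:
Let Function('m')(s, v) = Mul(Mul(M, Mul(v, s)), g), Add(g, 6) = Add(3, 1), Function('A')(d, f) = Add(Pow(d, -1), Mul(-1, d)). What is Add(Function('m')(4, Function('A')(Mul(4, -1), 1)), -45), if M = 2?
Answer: -105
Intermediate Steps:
g = -2 (g = Add(-6, Add(3, 1)) = Add(-6, 4) = -2)
Function('m')(s, v) = Mul(-4, s, v) (Function('m')(s, v) = Mul(Mul(2, Mul(v, s)), -2) = Mul(Mul(2, Mul(s, v)), -2) = Mul(Mul(2, s, v), -2) = Mul(-4, s, v))
Add(Function('m')(4, Function('A')(Mul(4, -1), 1)), -45) = Add(Mul(-4, 4, Add(Pow(Mul(4, -1), -1), Mul(-1, Mul(4, -1)))), -45) = Add(Mul(-4, 4, Add(Pow(-4, -1), Mul(-1, -4))), -45) = Add(Mul(-4, 4, Add(Rational(-1, 4), 4)), -45) = Add(Mul(-4, 4, Rational(15, 4)), -45) = Add(-60, -45) = -105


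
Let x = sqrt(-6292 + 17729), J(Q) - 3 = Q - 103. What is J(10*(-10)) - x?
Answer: -200 - sqrt(11437) ≈ -306.94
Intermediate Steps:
J(Q) = -100 + Q (J(Q) = 3 + (Q - 103) = 3 + (-103 + Q) = -100 + Q)
x = sqrt(11437) ≈ 106.94
J(10*(-10)) - x = (-100 + 10*(-10)) - sqrt(11437) = (-100 - 100) - sqrt(11437) = -200 - sqrt(11437)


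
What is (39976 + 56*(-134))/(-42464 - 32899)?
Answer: -10824/25121 ≈ -0.43087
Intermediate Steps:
(39976 + 56*(-134))/(-42464 - 32899) = (39976 - 7504)/(-75363) = 32472*(-1/75363) = -10824/25121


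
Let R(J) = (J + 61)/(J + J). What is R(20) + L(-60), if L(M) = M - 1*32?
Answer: -3599/40 ≈ -89.975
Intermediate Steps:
L(M) = -32 + M (L(M) = M - 32 = -32 + M)
R(J) = (61 + J)/(2*J) (R(J) = (61 + J)/((2*J)) = (61 + J)*(1/(2*J)) = (61 + J)/(2*J))
R(20) + L(-60) = (½)*(61 + 20)/20 + (-32 - 60) = (½)*(1/20)*81 - 92 = 81/40 - 92 = -3599/40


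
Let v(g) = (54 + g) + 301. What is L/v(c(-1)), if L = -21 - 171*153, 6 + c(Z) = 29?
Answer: -4364/63 ≈ -69.270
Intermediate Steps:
c(Z) = 23 (c(Z) = -6 + 29 = 23)
v(g) = 355 + g
L = -26184 (L = -21 - 26163 = -26184)
L/v(c(-1)) = -26184/(355 + 23) = -26184/378 = -26184*1/378 = -4364/63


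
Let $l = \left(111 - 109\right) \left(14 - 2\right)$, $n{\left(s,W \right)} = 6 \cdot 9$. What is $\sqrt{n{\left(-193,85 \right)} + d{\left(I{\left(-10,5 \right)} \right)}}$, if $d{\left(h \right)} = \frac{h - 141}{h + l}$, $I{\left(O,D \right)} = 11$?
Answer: $\frac{4 \sqrt{154}}{7} \approx 7.0912$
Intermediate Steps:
$n{\left(s,W \right)} = 54$
$l = 24$ ($l = 2 \cdot 12 = 24$)
$d{\left(h \right)} = \frac{-141 + h}{24 + h}$ ($d{\left(h \right)} = \frac{h - 141}{h + 24} = \frac{-141 + h}{24 + h}$)
$\sqrt{n{\left(-193,85 \right)} + d{\left(I{\left(-10,5 \right)} \right)}} = \sqrt{54 + \frac{-141 + 11}{24 + 11}} = \sqrt{54 + \frac{1}{35} \left(-130\right)} = \sqrt{54 - \frac{26}{7}} = \sqrt{\frac{352}{7}} = \frac{4 \sqrt{154}}{7}$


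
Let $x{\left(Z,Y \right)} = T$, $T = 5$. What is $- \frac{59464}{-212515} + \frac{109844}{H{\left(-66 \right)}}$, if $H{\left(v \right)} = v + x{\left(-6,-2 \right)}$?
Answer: $- \frac{23339870356}{12963415} \approx -1800.4$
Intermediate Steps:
$x{\left(Z,Y \right)} = 5$
$H{\left(v \right)} = 5 + v$ ($H{\left(v \right)} = v + 5 = 5 + v$)
$- \frac{59464}{-212515} + \frac{109844}{H{\left(-66 \right)}} = - \frac{59464}{-212515} + \frac{109844}{5 - 66} = \left(-59464\right) \left(- \frac{1}{212515}\right) + \frac{109844}{-61} = \frac{59464}{212515} + 109844 \left(- \frac{1}{61}\right) = \frac{59464}{212515} - \frac{109844}{61} = - \frac{23339870356}{12963415}$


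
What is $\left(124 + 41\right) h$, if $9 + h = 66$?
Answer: $9405$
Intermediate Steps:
$h = 57$ ($h = -9 + 66 = 57$)
$\left(124 + 41\right) h = \left(124 + 41\right) 57 = 165 \cdot 57 = 9405$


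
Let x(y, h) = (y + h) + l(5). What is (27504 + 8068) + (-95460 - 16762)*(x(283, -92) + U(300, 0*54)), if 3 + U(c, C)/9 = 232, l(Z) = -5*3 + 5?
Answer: -251566152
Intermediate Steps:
l(Z) = -10 (l(Z) = -15 + 5 = -10)
U(c, C) = 2061 (U(c, C) = -27 + 9*232 = -27 + 2088 = 2061)
x(y, h) = -10 + h + y (x(y, h) = (y + h) - 10 = (h + y) - 10 = -10 + h + y)
(27504 + 8068) + (-95460 - 16762)*(x(283, -92) + U(300, 0*54)) = (27504 + 8068) + (-95460 - 16762)*((-10 - 92 + 283) + 2061) = 35572 - 112222*(181 + 2061) = 35572 - 112222*2242 = 35572 - 251601724 = -251566152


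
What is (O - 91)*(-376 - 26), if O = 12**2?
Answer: -21306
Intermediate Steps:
O = 144
(O - 91)*(-376 - 26) = (144 - 91)*(-376 - 26) = 53*(-402) = -21306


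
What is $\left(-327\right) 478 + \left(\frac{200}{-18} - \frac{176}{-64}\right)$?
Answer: $- \frac{5627317}{36} \approx -1.5631 \cdot 10^{5}$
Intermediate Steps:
$\left(-327\right) 478 + \left(\frac{200}{-18} - \frac{176}{-64}\right) = -156306 + \left(200 \left(- \frac{1}{18}\right) - - \frac{11}{4}\right) = -156306 + \left(- \frac{100}{9} + \frac{11}{4}\right) = -156306 - \frac{301}{36} = - \frac{5627317}{36}$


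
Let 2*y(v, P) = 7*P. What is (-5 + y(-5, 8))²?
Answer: 529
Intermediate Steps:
y(v, P) = 7*P/2 (y(v, P) = (7*P)/2 = 7*P/2)
(-5 + y(-5, 8))² = (-5 + (7/2)*8)² = (-5 + 28)² = 23² = 529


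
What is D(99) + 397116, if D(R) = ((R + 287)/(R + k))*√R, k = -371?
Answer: 397116 - 579*√11/136 ≈ 3.9710e+5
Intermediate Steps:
D(R) = √R*(287 + R)/(-371 + R) (D(R) = ((R + 287)/(R - 371))*√R = ((287 + R)/(-371 + R))*√R = √R*(287 + R)/(-371 + R))
D(99) + 397116 = √99*(287 + 99)/(-371 + 99) + 397116 = (3*√11)*386/(-272) + 397116 = (3*√11)*(-1/272)*386 + 397116 = -579*√11/136 + 397116 = 397116 - 579*√11/136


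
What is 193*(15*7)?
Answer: 20265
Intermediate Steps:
193*(15*7) = 193*105 = 20265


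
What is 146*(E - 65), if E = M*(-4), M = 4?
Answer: -11826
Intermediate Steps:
E = -16 (E = 4*(-4) = -16)
146*(E - 65) = 146*(-16 - 65) = 146*(-81) = -11826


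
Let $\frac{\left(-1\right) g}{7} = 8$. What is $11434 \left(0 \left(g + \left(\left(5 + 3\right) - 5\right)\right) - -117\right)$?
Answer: $1337778$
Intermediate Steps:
$g = -56$ ($g = \left(-7\right) 8 = -56$)
$11434 \left(0 \left(g + \left(\left(5 + 3\right) - 5\right)\right) - -117\right) = 11434 \left(0 \left(-56 + \left(\left(5 + 3\right) - 5\right)\right) - -117\right) = 11434 \left(0 \left(-56 + \left(8 - 5\right)\right) + 117\right) = 11434 \left(0 \left(-56 + 3\right) + 117\right) = 11434 \left(0 \left(-53\right) + 117\right) = 11434 \left(0 + 117\right) = 11434 \cdot 117 = 1337778$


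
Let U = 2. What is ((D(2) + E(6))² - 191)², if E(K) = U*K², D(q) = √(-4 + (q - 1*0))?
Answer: 24868609 + 1437408*I*√2 ≈ 2.4869e+7 + 2.0328e+6*I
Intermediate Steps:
D(q) = √(-4 + q) (D(q) = √(-4 + (q + 0)) = √(-4 + q))
E(K) = 2*K²
((D(2) + E(6))² - 191)² = ((√(-4 + 2) + 2*6²)² - 191)² = ((√(-2) + 2*36)² - 191)² = ((I*√2 + 72)² - 191)² = ((72 + I*√2)² - 191)² = (-191 + (72 + I*√2)²)²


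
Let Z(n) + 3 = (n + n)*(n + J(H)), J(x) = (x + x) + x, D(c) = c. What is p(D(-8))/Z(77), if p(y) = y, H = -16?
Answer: -8/4463 ≈ -0.0017925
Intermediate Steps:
J(x) = 3*x (J(x) = 2*x + x = 3*x)
Z(n) = -3 + 2*n*(-48 + n) (Z(n) = -3 + (n + n)*(n + 3*(-16)) = -3 + (2*n)*(n - 48) = -3 + (2*n)*(-48 + n) = -3 + 2*n*(-48 + n))
p(D(-8))/Z(77) = -8/(-3 - 96*77 + 2*77²) = -8/(-3 - 7392 + 2*5929) = -8/(-3 - 7392 + 11858) = -8/4463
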